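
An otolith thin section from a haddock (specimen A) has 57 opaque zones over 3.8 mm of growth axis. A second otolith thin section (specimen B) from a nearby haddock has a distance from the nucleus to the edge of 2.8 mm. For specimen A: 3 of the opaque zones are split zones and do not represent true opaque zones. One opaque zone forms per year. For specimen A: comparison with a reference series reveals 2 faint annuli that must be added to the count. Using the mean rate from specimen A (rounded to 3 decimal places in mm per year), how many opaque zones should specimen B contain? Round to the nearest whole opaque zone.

41 opaque zones

Specimen A: correcting the raw count gives 57 − 3 + 2 = 56 true opaque zones.
A: Mean rate = 3.8 mm / 56 years ≈ 0.068 mm/year.
B spans 2.8 / 0.068 = 41.18 years ≈ 41 opaque zones.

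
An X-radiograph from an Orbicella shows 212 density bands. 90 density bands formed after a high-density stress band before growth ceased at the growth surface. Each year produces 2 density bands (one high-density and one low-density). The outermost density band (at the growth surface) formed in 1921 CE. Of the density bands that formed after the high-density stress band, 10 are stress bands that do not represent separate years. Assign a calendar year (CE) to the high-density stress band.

There are 90 density bands younger than the high-density stress band.
Removing the 10 false density bands leaves 90 − 10 = 80 true density bands beyond the high-density stress band.
Dividing by 2 density bands per year: 80 / 2 = 40 years.
1921 − 40 = 1881 CE.

1881 CE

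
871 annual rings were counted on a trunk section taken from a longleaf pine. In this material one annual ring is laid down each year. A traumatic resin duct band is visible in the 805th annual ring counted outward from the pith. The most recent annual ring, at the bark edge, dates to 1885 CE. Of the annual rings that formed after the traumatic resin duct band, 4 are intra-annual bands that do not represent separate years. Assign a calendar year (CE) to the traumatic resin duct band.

871 − 805 = 66 annual rings lie beyond the traumatic resin duct band toward the bark edge.
Excluding 4 false annual rings: 66 − 4 = 62.
1885 − 62 = 1823 CE.

1823 CE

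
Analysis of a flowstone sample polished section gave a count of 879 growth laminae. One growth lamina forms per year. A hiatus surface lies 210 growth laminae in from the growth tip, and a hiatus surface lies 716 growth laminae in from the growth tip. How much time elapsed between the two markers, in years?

716 − 210 = 506 growth laminae lie between the two events.
At one growth lamina per year, 506 years elapsed between them.

506 years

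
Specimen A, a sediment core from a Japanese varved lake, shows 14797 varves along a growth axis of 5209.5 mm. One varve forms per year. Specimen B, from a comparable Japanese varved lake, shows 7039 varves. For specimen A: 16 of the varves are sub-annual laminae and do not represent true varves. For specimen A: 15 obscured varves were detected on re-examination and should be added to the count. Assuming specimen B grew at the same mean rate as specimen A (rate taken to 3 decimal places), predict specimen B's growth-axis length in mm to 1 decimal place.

2477.7 mm

Specimen A: correcting the raw count gives 14797 − 16 + 15 = 14796 true varves.
A: 5209.5 mm over 14796 years gives 5209.5 / 14796 ≈ 0.352 mm per year.
B's length ≈ 0.352 × 7039 = 2477.7 mm.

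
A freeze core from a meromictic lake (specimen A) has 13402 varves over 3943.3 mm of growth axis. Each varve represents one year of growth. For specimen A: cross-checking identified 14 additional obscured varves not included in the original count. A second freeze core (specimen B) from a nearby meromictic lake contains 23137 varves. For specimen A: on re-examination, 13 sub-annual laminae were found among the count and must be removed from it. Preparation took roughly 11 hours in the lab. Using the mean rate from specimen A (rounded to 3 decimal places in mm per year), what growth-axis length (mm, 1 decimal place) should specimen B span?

6802.3 mm

Specimen A: adjusted count: 13402 − 13 + 14 = 13403 varves.
A: Mean rate = 3943.3 mm / 13403 years ≈ 0.294 mm per year.
For B, 0.294 mm/year × 23137 years = 6802.3 mm.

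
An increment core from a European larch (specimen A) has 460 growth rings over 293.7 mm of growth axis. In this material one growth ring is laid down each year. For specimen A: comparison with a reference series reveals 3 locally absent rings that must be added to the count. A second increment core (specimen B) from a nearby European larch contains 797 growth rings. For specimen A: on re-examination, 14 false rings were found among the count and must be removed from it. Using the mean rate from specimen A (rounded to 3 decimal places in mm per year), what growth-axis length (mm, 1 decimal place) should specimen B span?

Specimen A: adjusted count: 460 − 14 + 3 = 449 growth rings.
A: 293.7 mm over 449 years gives 293.7 / 449 ≈ 0.654 mm per year.
B's length ≈ 0.654 × 797 = 521.2 mm.

521.2 mm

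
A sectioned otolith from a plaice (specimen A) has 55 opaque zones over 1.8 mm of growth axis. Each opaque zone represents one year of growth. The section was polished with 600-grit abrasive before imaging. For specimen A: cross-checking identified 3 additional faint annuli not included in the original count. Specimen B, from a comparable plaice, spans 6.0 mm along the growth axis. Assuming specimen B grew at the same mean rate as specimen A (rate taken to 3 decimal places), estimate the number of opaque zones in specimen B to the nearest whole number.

194 opaque zones

Specimen A: adjusted count: 55 + 3 = 58 opaque zones.
A: 1.8 mm over 58 years gives 1.8 / 58 ≈ 0.031 mm/year.
For B, 6.0 / 0.031 = 193.55 years ≈ 194 opaque zones.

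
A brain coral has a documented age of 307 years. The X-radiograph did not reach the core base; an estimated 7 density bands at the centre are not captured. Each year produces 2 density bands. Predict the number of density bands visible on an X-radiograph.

With 2 density bands per year, 307 years would produce 307 × 2 = 614 density bands.
Less the 7 uncaptured density bands: 614 − 7 = 607.

607 density bands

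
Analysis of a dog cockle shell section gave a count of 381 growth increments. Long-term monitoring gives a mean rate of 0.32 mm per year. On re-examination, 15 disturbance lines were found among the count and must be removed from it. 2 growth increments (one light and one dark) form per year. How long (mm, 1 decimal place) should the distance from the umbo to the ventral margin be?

58.6 mm

Adjusted count: 381 − 15 = 366 growth increments.
366 growth increments at 2 per year is 366 / 2 = 183 years.
Predicted length = 0.32 mm/year × 183 years = 58.6 mm.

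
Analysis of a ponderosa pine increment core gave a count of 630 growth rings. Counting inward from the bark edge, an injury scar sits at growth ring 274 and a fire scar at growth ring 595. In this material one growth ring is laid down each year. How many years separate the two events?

595 − 274 = 321 growth rings lie between the two events.
At one growth ring per year, 321 years elapsed between them.

321 years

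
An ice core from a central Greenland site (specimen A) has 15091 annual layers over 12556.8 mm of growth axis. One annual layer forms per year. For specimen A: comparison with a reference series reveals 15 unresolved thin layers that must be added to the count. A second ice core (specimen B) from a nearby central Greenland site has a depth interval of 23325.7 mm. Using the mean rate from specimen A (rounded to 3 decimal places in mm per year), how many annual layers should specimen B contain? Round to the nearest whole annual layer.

28069 annual layers

Specimen A: adjusted count: 15091 + 15 = 15106 annual layers.
A: Mean rate = 12556.8 mm / 15106 years ≈ 0.831 mm/year.
B spans 23325.7 / 0.831 = 28069.43 years ≈ 28069 annual layers.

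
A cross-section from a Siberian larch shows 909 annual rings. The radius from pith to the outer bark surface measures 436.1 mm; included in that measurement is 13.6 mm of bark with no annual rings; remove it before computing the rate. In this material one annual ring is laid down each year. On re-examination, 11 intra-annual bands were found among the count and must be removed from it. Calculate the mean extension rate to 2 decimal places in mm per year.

True annual ring count = 909 − 11 = 898.
Net length = 436.1 − 13.6 = 422.5 mm.
Extension rate ≈ 422.5 / 898 = 0.47 mm per year.

0.47 mm per year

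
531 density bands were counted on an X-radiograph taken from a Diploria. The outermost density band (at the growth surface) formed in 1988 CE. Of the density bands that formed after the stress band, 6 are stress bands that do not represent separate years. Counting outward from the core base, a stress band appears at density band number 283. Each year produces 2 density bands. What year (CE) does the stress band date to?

1867 CE

The stress band sits at density band 283 from the core base, so 531 − 283 = 248 density bands formed after it.
Removing the 6 false density bands leaves 248 − 6 = 242 true density bands beyond the stress band.
242 density bands at 2 per year is 242 / 2 = 121 years.
The density band at the growth surface is 1988 CE, so the stress band dates to 1988 − 121 = 1867 CE.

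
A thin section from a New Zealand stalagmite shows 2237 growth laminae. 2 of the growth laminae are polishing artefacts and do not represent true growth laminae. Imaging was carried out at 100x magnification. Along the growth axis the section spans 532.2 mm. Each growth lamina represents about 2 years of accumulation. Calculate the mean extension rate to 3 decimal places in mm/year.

0.119 mm/year

True growth lamina count = 2237 − 2 = 2235.
2235 growth laminae at 2 years each span 2235 × 2 = 4470 years.
Extension rate ≈ 532.2 / 4470 = 0.119 mm/year.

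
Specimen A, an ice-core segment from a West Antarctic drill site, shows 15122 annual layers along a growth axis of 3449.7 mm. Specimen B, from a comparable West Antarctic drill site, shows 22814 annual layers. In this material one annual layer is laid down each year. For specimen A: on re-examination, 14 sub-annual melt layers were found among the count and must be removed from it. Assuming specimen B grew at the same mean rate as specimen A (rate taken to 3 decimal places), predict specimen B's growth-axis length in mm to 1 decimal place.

5201.6 mm

Specimen A: after corrections the count is 15122 − 14 = 15108 annual layers.
A: Extension rate ≈ 3449.7 / 15108 = 0.228 mm/yr.
Length of B = 0.228 × 22814 = 5201.6 mm.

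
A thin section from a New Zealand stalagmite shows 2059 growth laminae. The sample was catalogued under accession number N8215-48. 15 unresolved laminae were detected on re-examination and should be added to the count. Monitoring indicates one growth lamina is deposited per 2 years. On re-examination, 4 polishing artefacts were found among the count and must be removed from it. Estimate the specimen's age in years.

4140 yr

Correcting the raw count gives 2059 − 4 + 15 = 2070 true growth laminae.
2070 growth laminae at 2 years each span 2070 × 2 = 4140 years.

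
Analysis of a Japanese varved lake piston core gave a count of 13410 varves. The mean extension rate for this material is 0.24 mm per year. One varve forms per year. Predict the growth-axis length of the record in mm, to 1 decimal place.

The record spans 13410 years at 0.24 mm per year.
Predicted length = 0.24 mm/year × 13410 years = 3218.4 mm.

3218.4 mm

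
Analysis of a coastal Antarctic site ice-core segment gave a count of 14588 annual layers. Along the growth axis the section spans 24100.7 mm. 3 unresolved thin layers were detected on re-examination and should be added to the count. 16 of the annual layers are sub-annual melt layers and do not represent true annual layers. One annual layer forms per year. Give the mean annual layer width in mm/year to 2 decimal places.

1.65 mm/year

Correcting the raw count gives 14588 − 16 + 3 = 14575 true annual layers.
24100.7 mm over 14575 years gives 24100.7 / 14575 ≈ 1.65 mm/year.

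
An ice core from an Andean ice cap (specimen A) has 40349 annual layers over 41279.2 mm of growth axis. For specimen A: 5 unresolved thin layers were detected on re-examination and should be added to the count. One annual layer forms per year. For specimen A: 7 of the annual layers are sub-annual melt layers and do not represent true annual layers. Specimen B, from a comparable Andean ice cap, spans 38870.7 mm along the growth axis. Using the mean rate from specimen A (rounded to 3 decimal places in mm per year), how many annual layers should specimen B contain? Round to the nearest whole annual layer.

Specimen A: adjusted count: 40349 − 7 + 5 = 40347 annual layers.
A: 41279.2 mm over 40347 years gives 41279.2 / 40347 ≈ 1.023 mm per year.
B spans 38870.7 / 1.023 = 37996.77 years ≈ 37997 annual layers.

37997 annual layers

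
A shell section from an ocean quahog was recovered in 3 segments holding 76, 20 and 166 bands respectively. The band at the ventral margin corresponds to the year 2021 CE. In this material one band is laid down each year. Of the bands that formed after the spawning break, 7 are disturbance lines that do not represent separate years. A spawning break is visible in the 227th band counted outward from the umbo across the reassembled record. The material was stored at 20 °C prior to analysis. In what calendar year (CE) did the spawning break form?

1993 CE

Total bands = 76 + 20 + 166 = 262.
262 − 227 = 35 bands lie beyond the spawning break toward the ventral margin.
35 − 7 false = 28 true bands after the spawning break.
The band at the ventral margin is 2021 CE, so the spawning break dates to 2021 − 28 = 1993 CE.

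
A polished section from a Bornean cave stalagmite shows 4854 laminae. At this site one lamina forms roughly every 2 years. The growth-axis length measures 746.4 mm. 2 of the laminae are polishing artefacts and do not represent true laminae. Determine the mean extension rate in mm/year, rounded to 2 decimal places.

Adjusted count: 4854 − 2 = 4852 laminae.
Multiplying by 2 years per lamina: 4852 × 2 = 9704 years.
Extension rate ≈ 746.4 / 9704 = 0.08 mm/year.

0.08 mm/year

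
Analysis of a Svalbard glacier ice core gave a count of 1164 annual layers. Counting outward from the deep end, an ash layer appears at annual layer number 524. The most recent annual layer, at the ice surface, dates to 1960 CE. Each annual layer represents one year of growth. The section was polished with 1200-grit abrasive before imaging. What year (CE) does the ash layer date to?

1320 CE

The ash layer sits at annual layer 524 from the deep end, so 1164 − 524 = 640 annual layers formed after it.
Counting back 640 years from 1960 CE places the ash layer in 1960 − 640 = 1320 CE.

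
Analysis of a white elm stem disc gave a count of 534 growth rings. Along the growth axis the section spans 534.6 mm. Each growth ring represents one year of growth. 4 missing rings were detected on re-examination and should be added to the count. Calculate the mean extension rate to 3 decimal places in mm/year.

0.994 mm/year

Correcting the raw count gives 534 + 4 = 538 true growth rings.
Mean rate = 534.6 mm / 538 years ≈ 0.994 mm/year.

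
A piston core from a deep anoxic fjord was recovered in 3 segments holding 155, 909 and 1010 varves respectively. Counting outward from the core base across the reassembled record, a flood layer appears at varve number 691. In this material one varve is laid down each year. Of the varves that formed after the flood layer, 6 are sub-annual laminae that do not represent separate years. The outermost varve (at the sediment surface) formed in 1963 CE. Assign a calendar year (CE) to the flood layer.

586 CE

Total varves = 155 + 909 + 1010 = 2074.
2074 − 691 = 1383 varves lie beyond the flood layer toward the sediment surface.
Excluding 6 false varves: 1383 − 6 = 1377.
The varve at the sediment surface is 1963 CE, so the flood layer dates to 1963 − 1377 = 586 CE.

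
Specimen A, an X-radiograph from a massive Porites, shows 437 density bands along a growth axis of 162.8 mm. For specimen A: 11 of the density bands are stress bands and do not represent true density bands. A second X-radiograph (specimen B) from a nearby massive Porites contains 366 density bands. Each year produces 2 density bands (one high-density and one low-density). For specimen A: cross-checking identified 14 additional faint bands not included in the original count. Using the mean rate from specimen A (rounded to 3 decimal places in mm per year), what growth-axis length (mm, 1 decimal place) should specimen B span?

Specimen A: after corrections the count is 437 − 11 + 14 = 440 density bands.
Specimen A: with 2 density bands per year, 440 / 2 = 220 years.
A: 162.8 mm over 220 years gives 162.8 / 220 ≈ 0.740 mm/yr.
Specimen B: with 2 density bands per year, 366 / 2 = 183 years. B's length ≈ 0.740 × 183 = 135.4 mm.

135.4 mm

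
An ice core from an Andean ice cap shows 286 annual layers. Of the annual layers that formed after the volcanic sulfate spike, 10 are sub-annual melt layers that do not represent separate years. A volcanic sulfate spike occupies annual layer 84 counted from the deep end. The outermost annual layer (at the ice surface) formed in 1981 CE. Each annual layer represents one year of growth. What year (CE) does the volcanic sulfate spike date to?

Between annual layer 84 and the ice surface there are 286 − 84 = 202 annual layers.
202 − 10 false = 192 true annual layers after the volcanic sulfate spike.
The annual layer at the ice surface is 1981 CE, so the volcanic sulfate spike dates to 1981 − 192 = 1789 CE.

1789 CE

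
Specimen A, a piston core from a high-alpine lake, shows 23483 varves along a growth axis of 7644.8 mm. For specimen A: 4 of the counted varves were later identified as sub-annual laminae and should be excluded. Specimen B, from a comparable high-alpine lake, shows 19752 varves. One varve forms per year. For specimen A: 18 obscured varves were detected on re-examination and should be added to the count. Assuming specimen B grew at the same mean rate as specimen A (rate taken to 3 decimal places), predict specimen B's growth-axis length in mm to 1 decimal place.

Specimen A: correcting the raw count gives 23483 − 4 + 18 = 23497 true varves.
A: 7644.8 mm over 23497 years gives 7644.8 / 23497 ≈ 0.325 mm/yr.
B's length ≈ 0.325 × 19752 = 6419.4 mm.

6419.4 mm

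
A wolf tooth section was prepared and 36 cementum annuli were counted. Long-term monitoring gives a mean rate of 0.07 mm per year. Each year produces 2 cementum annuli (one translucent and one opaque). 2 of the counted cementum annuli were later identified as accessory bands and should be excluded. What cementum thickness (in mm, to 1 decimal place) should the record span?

1.2 mm

Adjusted count: 36 − 2 = 34 cementum annuli.
Dividing by 2 cementum annuli per year: 34 / 2 = 17 years.
17 years at 0.07 mm/year gives 0.07 × 17 = 1.2 mm.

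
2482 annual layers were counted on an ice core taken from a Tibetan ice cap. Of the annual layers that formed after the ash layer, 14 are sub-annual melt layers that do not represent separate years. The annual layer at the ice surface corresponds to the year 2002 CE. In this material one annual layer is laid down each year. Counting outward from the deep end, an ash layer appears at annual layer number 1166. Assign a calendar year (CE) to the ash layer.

2482 − 1166 = 1316 annual layers lie beyond the ash layer toward the ice surface.
Excluding 14 false annual layers: 1316 − 14 = 1302.
Counting back 1302 years from 2002 CE places the ash layer in 2002 − 1302 = 700 CE.

700 CE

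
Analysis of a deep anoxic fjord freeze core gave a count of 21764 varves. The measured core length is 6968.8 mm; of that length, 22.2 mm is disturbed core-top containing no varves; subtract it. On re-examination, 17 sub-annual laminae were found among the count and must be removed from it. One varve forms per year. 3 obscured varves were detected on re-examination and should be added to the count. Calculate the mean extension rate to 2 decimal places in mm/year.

0.32 mm/year

Adjusted count: 21764 − 17 + 3 = 21750 varves.
The growth record spans 6968.8 − 22.2 = 6946.6 mm.
6946.6 mm over 21750 years gives 6946.6 / 21750 ≈ 0.32 mm/year.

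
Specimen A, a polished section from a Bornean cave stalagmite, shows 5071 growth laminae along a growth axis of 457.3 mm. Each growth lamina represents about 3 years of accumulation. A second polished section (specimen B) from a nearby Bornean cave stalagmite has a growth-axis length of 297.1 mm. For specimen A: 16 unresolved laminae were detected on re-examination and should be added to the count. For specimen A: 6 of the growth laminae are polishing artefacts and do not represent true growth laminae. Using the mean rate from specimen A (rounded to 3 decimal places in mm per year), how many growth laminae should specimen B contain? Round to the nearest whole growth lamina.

3301 growth laminae

Specimen A: after corrections the count is 5071 − 6 + 16 = 5081 growth laminae.
Specimen A: multiplying by 3 years per growth lamina: 5081 × 3 = 15243 years.
A: Extension rate ≈ 457.3 / 15243 = 0.030 mm per year.
For B, 297.1 / 0.030 = 9903.33 years; at 3 years per growth lamina that is 9903.33 / 3 ≈ 3301 growth laminae.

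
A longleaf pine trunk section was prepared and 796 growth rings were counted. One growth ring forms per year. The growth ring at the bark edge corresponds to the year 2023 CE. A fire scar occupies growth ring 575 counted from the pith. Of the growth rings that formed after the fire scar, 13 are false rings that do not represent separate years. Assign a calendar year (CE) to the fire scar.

1815 CE

The fire scar sits at growth ring 575 from the pith, so 796 − 575 = 221 growth rings formed after it.
Removing the 13 false growth rings leaves 221 − 13 = 208 true growth rings beyond the fire scar.
Counting back 208 years from 2023 CE places the fire scar in 2023 − 208 = 1815 CE.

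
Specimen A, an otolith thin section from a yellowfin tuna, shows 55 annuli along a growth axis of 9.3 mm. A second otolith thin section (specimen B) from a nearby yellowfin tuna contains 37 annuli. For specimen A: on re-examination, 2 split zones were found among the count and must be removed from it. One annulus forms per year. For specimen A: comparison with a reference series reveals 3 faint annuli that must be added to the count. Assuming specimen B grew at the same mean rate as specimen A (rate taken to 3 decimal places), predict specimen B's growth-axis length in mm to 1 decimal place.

6.1 mm

Specimen A: adjusted count: 55 − 2 + 3 = 56 annuli.
A: Extension rate ≈ 9.3 / 56 = 0.166 mm/yr.
For B, 0.166 mm/year × 37 years = 6.1 mm.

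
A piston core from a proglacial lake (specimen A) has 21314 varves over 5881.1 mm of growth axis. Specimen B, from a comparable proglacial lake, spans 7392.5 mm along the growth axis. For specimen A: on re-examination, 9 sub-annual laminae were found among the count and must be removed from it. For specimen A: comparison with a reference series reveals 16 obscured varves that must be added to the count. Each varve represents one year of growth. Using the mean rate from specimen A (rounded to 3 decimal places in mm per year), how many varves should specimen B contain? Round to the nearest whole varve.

26784 varves

Specimen A: adjusted count: 21314 − 9 + 16 = 21321 varves.
A: 5881.1 mm over 21321 years gives 5881.1 / 21321 ≈ 0.276 mm per year.
B spans 7392.5 / 0.276 = 26784.42 years ≈ 26784 varves.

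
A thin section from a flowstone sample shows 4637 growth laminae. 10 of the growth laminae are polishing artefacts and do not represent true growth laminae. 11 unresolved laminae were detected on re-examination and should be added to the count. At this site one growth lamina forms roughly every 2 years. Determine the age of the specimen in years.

Adjusted count: 4637 − 10 + 11 = 4638 growth laminae.
4638 growth laminae at 2 years each span 4638 × 2 = 9276 years.

9276 years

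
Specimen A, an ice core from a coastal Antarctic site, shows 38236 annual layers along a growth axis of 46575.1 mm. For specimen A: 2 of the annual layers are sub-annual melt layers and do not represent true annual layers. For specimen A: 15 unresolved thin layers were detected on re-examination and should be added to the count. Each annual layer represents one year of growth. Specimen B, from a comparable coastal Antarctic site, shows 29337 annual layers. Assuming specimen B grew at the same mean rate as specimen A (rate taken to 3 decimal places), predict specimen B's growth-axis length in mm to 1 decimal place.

35732.5 mm

Specimen A: adjusted count: 38236 − 2 + 15 = 38249 annual layers.
A: Mean rate = 46575.1 mm / 38249 years ≈ 1.218 mm/year.
Length of B = 1.218 × 29337 = 35732.5 mm.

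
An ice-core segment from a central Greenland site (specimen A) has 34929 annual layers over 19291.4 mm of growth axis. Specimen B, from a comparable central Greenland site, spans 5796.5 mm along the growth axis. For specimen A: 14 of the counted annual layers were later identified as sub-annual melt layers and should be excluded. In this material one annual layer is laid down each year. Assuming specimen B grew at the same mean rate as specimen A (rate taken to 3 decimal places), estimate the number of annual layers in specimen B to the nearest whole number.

Specimen A: correcting the raw count gives 34929 − 14 = 34915 true annual layers.
A: Mean rate = 19291.4 mm / 34915 years ≈ 0.553 mm/year.
For B, 5796.5 / 0.553 = 10481.92 years ≈ 10482 annual layers.

10482 annual layers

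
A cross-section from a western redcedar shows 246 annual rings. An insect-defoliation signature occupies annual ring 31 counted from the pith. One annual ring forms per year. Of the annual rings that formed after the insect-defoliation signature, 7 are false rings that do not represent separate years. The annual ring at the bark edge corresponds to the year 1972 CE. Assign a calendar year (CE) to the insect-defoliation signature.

246 − 31 = 215 annual rings lie beyond the insect-defoliation signature toward the bark edge.
Removing the 7 false annual rings leaves 215 − 7 = 208 true annual rings beyond the insect-defoliation signature.
Counting back 208 years from 1972 CE places the insect-defoliation signature in 1972 − 208 = 1764 CE.

1764 CE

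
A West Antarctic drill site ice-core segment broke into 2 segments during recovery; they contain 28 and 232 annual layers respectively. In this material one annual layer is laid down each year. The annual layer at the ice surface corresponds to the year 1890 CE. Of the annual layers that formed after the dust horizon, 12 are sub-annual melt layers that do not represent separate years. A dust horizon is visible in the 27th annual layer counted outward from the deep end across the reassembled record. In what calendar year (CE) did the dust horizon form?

Total annual layers = 28 + 232 = 260.
260 − 27 = 233 annual layers lie beyond the dust horizon toward the ice surface.
Excluding 12 false annual layers: 233 − 12 = 221.
1890 − 221 = 1669 CE.

1669 CE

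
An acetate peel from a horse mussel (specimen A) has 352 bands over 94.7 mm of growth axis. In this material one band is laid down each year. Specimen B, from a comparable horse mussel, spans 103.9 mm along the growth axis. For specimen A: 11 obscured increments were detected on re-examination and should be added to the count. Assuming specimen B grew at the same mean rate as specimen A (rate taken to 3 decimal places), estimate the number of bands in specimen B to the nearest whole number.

Specimen A: true band count = 352 + 11 = 363.
A: Mean rate = 94.7 mm / 363 years ≈ 0.261 mm/year.
Specimen B: 103.9 mm / 0.261 mm per year = 398.08 years ≈ 398 bands.

398 bands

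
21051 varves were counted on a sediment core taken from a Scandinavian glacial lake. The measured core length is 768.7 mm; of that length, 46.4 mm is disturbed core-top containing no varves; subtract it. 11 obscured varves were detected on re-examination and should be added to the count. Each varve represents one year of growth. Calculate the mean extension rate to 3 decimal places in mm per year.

True varve count = 21051 + 11 = 21062.
The growth record spans 768.7 − 46.4 = 722.3 mm.
Mean rate = 722.3 mm / 21062 years ≈ 0.034 mm per year.

0.034 mm per year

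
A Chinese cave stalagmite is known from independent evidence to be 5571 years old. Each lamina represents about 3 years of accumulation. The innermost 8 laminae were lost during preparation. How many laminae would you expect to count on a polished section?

At 3 years per lamina, 5571 / 3 = 1857 laminae are expected.
1857 − 8 missed = 1849 laminae expected in the prepared section.

1849 laminae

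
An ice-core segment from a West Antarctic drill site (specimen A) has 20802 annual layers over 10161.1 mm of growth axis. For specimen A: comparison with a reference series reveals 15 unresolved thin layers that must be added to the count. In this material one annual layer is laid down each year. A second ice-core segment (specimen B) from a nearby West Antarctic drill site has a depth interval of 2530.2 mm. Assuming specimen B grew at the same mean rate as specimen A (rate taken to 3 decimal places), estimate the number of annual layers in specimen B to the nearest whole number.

5185 annual layers

Specimen A: adjusted count: 20802 + 15 = 20817 annual layers.
A: 10161.1 mm over 20817 years gives 10161.1 / 20817 ≈ 0.488 mm/yr.
B spans 2530.2 / 0.488 = 5184.84 years ≈ 5185 annual layers.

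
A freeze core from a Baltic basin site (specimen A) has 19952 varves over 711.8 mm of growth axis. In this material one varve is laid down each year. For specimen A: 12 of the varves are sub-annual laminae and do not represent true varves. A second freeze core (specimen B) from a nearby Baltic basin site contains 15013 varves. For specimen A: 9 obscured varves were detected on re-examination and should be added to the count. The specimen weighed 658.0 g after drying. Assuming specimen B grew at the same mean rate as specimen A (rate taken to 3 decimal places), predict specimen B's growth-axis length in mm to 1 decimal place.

540.5 mm

Specimen A: true varve count = 19952 − 12 + 9 = 19949.
A: 711.8 mm over 19949 years gives 711.8 / 19949 ≈ 0.036 mm/yr.
B's length ≈ 0.036 × 15013 = 540.5 mm.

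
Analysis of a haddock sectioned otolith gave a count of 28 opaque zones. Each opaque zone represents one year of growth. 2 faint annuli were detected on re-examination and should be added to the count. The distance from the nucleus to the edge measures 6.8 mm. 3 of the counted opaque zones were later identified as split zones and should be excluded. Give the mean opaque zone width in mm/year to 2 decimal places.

Correcting the raw count gives 28 − 3 + 2 = 27 true opaque zones.
Mean rate = 6.8 mm / 27 years ≈ 0.25 mm/year.

0.25 mm/year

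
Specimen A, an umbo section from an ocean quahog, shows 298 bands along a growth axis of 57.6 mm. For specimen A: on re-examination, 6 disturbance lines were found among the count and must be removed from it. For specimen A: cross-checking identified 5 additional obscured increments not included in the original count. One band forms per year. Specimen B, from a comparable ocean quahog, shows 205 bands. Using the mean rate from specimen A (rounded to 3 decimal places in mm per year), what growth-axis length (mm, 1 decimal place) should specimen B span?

Specimen A: adjusted count: 298 − 6 + 5 = 297 bands.
A: Mean rate = 57.6 mm / 297 years ≈ 0.194 mm per year.
B's length ≈ 0.194 × 205 = 39.8 mm.

39.8 mm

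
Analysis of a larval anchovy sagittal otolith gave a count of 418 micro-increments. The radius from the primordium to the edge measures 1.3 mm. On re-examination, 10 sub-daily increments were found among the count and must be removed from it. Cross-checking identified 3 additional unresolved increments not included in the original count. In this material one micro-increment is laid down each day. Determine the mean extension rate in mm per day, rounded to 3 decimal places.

Correcting the raw count gives 418 − 10 + 3 = 411 true micro-increments.
Mean rate = 1.3 mm / 411 days ≈ 0.003 mm per day.

0.003 mm per day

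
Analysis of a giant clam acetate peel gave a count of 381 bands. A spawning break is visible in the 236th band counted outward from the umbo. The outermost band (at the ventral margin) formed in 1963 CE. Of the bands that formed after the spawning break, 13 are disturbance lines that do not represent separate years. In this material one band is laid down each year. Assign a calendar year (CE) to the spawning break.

Between band 236 and the ventral margin there are 381 − 236 = 145 bands.
Removing the 13 false bands leaves 145 − 13 = 132 true bands beyond the spawning break.
Counting back 132 years from 1963 CE places the spawning break in 1963 − 132 = 1831 CE.

1831 CE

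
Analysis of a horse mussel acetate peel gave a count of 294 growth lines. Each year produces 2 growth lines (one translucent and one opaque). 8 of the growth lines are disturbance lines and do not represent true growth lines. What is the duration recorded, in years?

143 yr

After corrections the count is 294 − 8 = 286 growth lines.
Dividing by 2 growth lines per year: 286 / 2 = 143 years.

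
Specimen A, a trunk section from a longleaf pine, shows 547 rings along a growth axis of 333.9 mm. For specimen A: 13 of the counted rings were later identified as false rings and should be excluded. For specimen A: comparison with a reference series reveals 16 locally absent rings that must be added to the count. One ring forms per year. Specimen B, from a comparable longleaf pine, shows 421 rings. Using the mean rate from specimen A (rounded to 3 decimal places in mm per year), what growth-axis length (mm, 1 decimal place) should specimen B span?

255.5 mm

Specimen A: true ring count = 547 − 13 + 16 = 550.
A: Extension rate ≈ 333.9 / 550 = 0.607 mm/year.
For B, 0.607 mm/year × 421 years = 255.5 mm.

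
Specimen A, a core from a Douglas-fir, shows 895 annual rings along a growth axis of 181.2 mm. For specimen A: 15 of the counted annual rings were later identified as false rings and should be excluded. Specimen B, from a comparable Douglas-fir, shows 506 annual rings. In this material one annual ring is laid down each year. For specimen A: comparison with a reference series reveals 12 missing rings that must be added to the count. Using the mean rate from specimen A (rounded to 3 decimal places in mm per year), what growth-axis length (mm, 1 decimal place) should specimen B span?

102.7 mm

Specimen A: adjusted count: 895 − 15 + 12 = 892 annual rings.
A: Mean rate = 181.2 mm / 892 years ≈ 0.203 mm/yr.
For B, 0.203 mm/year × 506 years = 102.7 mm.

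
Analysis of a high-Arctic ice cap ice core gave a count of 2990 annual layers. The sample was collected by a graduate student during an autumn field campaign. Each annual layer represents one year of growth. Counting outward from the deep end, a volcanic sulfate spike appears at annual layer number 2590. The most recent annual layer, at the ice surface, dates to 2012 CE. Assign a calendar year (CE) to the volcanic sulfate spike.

2990 − 2590 = 400 annual layers lie beyond the volcanic sulfate spike toward the ice surface.
The annual layer at the ice surface is 2012 CE, so the volcanic sulfate spike dates to 2012 − 400 = 1612 CE.

1612 CE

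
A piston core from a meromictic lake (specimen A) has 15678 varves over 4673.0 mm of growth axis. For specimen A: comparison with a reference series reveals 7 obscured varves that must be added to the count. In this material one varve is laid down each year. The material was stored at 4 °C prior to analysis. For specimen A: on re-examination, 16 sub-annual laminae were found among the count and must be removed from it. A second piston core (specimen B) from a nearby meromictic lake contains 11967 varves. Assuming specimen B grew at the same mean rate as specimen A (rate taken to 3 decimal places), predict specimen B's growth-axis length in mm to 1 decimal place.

Specimen A: true varve count = 15678 − 16 + 7 = 15669.
A: Extension rate ≈ 4673.0 / 15669 = 0.298 mm per year.
Length of B = 0.298 × 11967 = 3566.2 mm.

3566.2 mm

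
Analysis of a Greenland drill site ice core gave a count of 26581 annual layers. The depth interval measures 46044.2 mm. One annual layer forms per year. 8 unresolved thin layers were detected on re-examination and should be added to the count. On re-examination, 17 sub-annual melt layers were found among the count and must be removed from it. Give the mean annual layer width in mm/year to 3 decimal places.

1.733 mm/year

Adjusted count: 26581 − 17 + 8 = 26572 annual layers.
Extension rate ≈ 46044.2 / 26572 = 1.733 mm/year.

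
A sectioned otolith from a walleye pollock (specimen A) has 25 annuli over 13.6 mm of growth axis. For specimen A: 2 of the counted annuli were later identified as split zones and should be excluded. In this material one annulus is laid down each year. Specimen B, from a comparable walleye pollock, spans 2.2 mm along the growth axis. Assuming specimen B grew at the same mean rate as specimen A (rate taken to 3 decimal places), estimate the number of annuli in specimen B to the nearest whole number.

4 annuli

Specimen A: after corrections the count is 25 − 2 = 23 annuli.
A: 13.6 mm over 23 years gives 13.6 / 23 ≈ 0.591 mm per year.
For B, 2.2 / 0.591 = 3.72 years ≈ 4 annuli.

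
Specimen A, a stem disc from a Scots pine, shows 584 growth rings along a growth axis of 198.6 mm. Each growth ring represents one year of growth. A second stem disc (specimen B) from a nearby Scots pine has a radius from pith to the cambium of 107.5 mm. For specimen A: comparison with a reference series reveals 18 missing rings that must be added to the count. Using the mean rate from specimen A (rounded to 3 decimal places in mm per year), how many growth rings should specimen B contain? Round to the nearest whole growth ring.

Specimen A: true growth ring count = 584 + 18 = 602.
A: Extension rate ≈ 198.6 / 602 = 0.330 mm per year.
B spans 107.5 / 0.330 = 325.76 years ≈ 326 growth rings.

326 growth rings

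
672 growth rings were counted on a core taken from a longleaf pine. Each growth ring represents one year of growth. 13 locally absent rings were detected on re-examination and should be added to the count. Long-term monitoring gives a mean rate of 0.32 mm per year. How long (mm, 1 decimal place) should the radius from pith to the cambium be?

Adjusted count: 672 + 13 = 685 growth rings.
Length ≈ 0.32 × 685 = 219.2 mm.

219.2 mm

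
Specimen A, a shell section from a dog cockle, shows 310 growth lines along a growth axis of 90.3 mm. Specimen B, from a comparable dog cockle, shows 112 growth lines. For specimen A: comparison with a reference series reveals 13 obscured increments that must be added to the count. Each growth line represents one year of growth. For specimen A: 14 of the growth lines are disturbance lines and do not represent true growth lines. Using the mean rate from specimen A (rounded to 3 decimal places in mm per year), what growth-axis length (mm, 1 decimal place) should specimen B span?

Specimen A: adjusted count: 310 − 14 + 13 = 309 growth lines.
A: Mean rate = 90.3 mm / 309 years ≈ 0.292 mm/year.
B's length ≈ 0.292 × 112 = 32.7 mm.

32.7 mm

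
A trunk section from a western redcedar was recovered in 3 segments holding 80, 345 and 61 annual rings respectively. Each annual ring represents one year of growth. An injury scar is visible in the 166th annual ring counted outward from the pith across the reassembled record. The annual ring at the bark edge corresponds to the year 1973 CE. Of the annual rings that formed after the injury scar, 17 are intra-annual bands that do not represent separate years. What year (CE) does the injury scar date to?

1670 CE

Total annual rings = 80 + 345 + 61 = 486.
Between annual ring 166 and the bark edge there are 486 − 166 = 320 annual rings.
Removing the 17 false annual rings leaves 320 − 17 = 303 true annual rings beyond the injury scar.
1973 − 303 = 1670 CE.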